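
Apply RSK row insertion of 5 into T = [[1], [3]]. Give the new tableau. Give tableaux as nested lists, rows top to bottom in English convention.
5 is larger than every entry of row 1, so it is appended to row 1. The new tableau is [[1, 5], [3]].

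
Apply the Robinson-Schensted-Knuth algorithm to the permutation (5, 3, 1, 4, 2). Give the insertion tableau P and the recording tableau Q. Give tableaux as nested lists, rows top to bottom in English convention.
P = [[1, 2], [3, 4], [5]], Q = [[1, 4], [2, 5], [3]]

Insert each entry of the permutation into P by Schensted row insertion, recording in Q the position of each new cell.

Insert 5: appended to row 1. P = [[5]].
Insert 3: 3 bumps 5 from row 1; 5 starts row 2. P = [[3], [5]].
Insert 1: 1 bumps 3 from row 1; 3 bumps 5 from row 2; 5 starts row 3. P = [[1], [3], [5]].
Insert 4: appended to row 1. P = [[1, 4], [3], [5]].
Insert 2: 2 bumps 4 from row 1; 4 appends to row 2. P = [[1, 2], [3, 4], [5]].

So P = [[1, 2], [3, 4], [5]], Q = [[1, 4], [2, 5], [3]].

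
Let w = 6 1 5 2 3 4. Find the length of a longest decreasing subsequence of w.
3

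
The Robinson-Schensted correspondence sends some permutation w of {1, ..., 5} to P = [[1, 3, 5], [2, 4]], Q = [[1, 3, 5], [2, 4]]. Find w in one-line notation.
Reverse the RSK construction: for i from n down to 1, find the cell of Q containing i, remove the entry at that cell from P, and reverse-bump it up through P; the value ejected from row 1 is w(i).

Step i=5: Q has 5 at row 1, column 3; remove that cell from P, ejecting 5. So w(5) = 5. P is now [[1, 3], [2, 4]].
Step i=4: Q has 4 at row 2, column 2; remove 4 from row 2 of P and reverse-bump: 4 enters row 1 and ejects 3. So w(4) = 3. P is now [[1, 4], [2]].
Step i=3: Q has 3 at row 1, column 2; remove that cell from P, ejecting 4. So w(3) = 4. P is now [[1], [2]].
Step i=2: Q has 2 at row 2, column 1; remove 2 from row 2 of P and reverse-bump: 2 enters row 1 and ejects 1. So w(2) = 1. P is now [[2]].
Step i=1: Q has 1 at row 1, column 1; remove that cell from P, ejecting 2. So w(1) = 2. P is now [].

So w = 2 1 4 3 5.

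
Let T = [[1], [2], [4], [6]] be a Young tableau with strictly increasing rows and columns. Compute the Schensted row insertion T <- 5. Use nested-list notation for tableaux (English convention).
5 is larger than every entry of row 1, so it is appended to row 1. The new tableau is [[1, 5], [2], [4], [6]].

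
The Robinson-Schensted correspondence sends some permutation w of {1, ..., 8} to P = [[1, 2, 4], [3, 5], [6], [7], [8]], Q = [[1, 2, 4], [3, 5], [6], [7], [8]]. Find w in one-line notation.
Reverse the RSK construction: for i from n down to 1, find the cell of Q containing i, remove the entry at that cell from P, and reverse-bump it up through P; the value ejected from row 1 is w(i).

Step i=8: Q has 8 at row 5, column 1; remove 8 from row 5 of P and reverse-bump: 8 enters row 4 and ejects 7; 7 enters row 3 and ejects 6; 6 enters row 2 and ejects 5; 5 enters row 1 and ejects 4. So w(8) = 4. P is now [[1, 2, 5], [3, 6], [7], [8]].
Step i=7: Q has 7 at row 4, column 1; remove 8 from row 4 of P and reverse-bump: 8 enters row 3 and ejects 7; 7 enters row 2 and ejects 6; 6 enters row 1 and ejects 5. So w(7) = 5. P is now [[1, 2, 6], [3, 7], [8]].
Step i=6: Q has 6 at row 3, column 1; remove 8 from row 3 of P and reverse-bump: 8 enters row 2 and ejects 7; 7 enters row 1 and ejects 6. So w(6) = 6. P is now [[1, 2, 7], [3, 8]].
Step i=5: Q has 5 at row 2, column 2; remove 8 from row 2 of P and reverse-bump: 8 enters row 1 and ejects 7. So w(5) = 7. P is now [[1, 2, 8], [3]].
Step i=4: Q has 4 at row 1, column 3; remove that cell from P, ejecting 8. So w(4) = 8. P is now [[1, 2], [3]].
Step i=3: Q has 3 at row 2, column 1; remove 3 from row 2 of P and reverse-bump: 3 enters row 1 and ejects 2. So w(3) = 2. P is now [[1, 3]].
Step i=2: Q has 2 at row 1, column 2; remove that cell from P, ejecting 3. So w(2) = 3. P is now [[1]].
Step i=1: Q has 1 at row 1, column 1; remove that cell from P, ejecting 1. So w(1) = 1. P is now [].

So w = 1 3 2 8 7 6 5 4.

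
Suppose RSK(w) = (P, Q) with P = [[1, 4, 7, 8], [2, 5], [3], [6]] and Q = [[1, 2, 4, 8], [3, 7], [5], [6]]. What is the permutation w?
3 6 5 7 2 1 4 8

Reverse the RSK construction: for i from n down to 1, find the cell of Q containing i, remove the entry at that cell from P, and reverse-bump it up through P; the value ejected from row 1 is w(i).

Step i=8: Q has 8 at row 1, column 4; remove that cell from P, ejecting 8. So w(8) = 8. P is now [[1, 4, 7], [2, 5], [3], [6]].
Step i=7: Q has 7 at row 2, column 2; remove 5 from row 2 of P and reverse-bump: 5 enters row 1 and ejects 4. So w(7) = 4. P is now [[1, 5, 7], [2], [3], [6]].
Step i=6: Q has 6 at row 4, column 1; remove 6 from row 4 of P and reverse-bump: 6 enters row 3 and ejects 3; 3 enters row 2 and ejects 2; 2 enters row 1 and ejects 1. So w(6) = 1. P is now [[2, 5, 7], [3], [6]].
Step i=5: Q has 5 at row 3, column 1; remove 6 from row 3 of P and reverse-bump: 6 enters row 2 and ejects 3; 3 enters row 1 and ejects 2. So w(5) = 2. P is now [[3, 5, 7], [6]].
Step i=4: Q has 4 at row 1, column 3; remove that cell from P, ejecting 7. So w(4) = 7. P is now [[3, 5], [6]].
Step i=3: Q has 3 at row 2, column 1; remove 6 from row 2 of P and reverse-bump: 6 enters row 1 and ejects 5. So w(3) = 5. P is now [[3, 6]].
Step i=2: Q has 2 at row 1, column 2; remove that cell from P, ejecting 6. So w(2) = 6. P is now [[3]].
Step i=1: Q has 1 at row 1, column 1; remove that cell from P, ejecting 3. So w(1) = 3. P is now [].

So w = 3 6 5 7 2 1 4 8.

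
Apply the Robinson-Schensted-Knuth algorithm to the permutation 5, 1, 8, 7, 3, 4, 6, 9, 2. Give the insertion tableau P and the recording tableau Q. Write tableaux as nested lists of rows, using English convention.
Insert each entry of the permutation into P by Schensted row insertion, recording in Q the position of each new cell.

Insert 5: appended to row 1. P = [[5]], Q = [[1]].
Insert 1: 1 bumps 5 from row 1; 5 starts row 2. P = [[1], [5]], Q = [[1], [2]].
Insert 8: appended to row 1. P = [[1, 8], [5]], Q = [[1, 3], [2]].
Insert 7: 7 bumps 8 from row 1; 8 appends to row 2. P = [[1, 7], [5, 8]], Q = [[1, 3], [2, 4]].
Insert 3: 3 bumps 7 from row 1; 7 bumps 8 from row 2; 8 starts row 3. P = [[1, 3], [5, 7], [8]], Q = [[1, 3], [2, 4], [5]].
Insert 4: appended to row 1. P = [[1, 3, 4], [5, 7], [8]], Q = [[1, 3, 6], [2, 4], [5]].
Insert 6: appended to row 1. P = [[1, 3, 4, 6], [5, 7], [8]], Q = [[1, 3, 6, 7], [2, 4], [5]].
Insert 9: appended to row 1. P = [[1, 3, 4, 6, 9], [5, 7], [8]], Q = [[1, 3, 6, 7, 8], [2, 4], [5]].
Insert 2: 2 bumps 3 from row 1; 3 bumps 5 from row 2; 5 bumps 8 from row 3; 8 starts row 4. P = [[1, 2, 4, 6, 9], [3, 7], [5], [8]], Q = [[1, 3, 6, 7, 8], [2, 4], [5], [9]].

So P = [[1, 2, 4, 6, 9], [3, 7], [5], [8]], Q = [[1, 3, 6, 7, 8], [2, 4], [5], [9]].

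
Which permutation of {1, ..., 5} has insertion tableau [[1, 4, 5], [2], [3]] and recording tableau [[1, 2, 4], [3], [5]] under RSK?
Reverse the RSK construction: for i from n down to 1, find the cell of Q containing i, remove the entry at that cell from P, and reverse-bump it up through P; the value ejected from row 1 is w(i).

Step i=5: Q has 5 at row 3, column 1; remove 3 from row 3 of P and reverse-bump: 3 enters row 2 and ejects 2; 2 enters row 1 and ejects 1. So w(5) = 1. P is now [[2, 4, 5], [3]].
Step i=4: Q has 4 at row 1, column 3; remove that cell from P, ejecting 5. So w(4) = 5. P is now [[2, 4], [3]].
Step i=3: Q has 3 at row 2, column 1; remove 3 from row 2 of P and reverse-bump: 3 enters row 1 and ejects 2. So w(3) = 2. P is now [[3, 4]].
Step i=2: Q has 2 at row 1, column 2; remove that cell from P, ejecting 4. So w(2) = 4. P is now [[3]].
Step i=1: Q has 1 at row 1, column 1; remove that cell from P, ejecting 3. So w(1) = 3. P is now [].

So w = 3 4 2 5 1.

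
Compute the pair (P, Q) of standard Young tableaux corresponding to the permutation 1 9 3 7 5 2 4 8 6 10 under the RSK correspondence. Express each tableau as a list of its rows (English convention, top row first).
P = [[1, 2, 4, 6, 10], [3, 5, 8], [7], [9]], Q = [[1, 2, 4, 8, 10], [3, 7, 9], [5], [6]]

Insert each entry of the permutation into P by Schensted row insertion, recording in Q the position of each new cell.

Insert 1: appended to row 1. P = [[1]].
Insert 9: appended to row 1. P = [[1, 9]].
Insert 3: 3 bumps 9 from row 1; 9 starts row 2. P = [[1, 3], [9]].
Insert 7: appended to row 1. P = [[1, 3, 7], [9]].
Insert 5: 5 bumps 7 from row 1; 7 bumps 9 from row 2; 9 starts row 3. P = [[1, 3, 5], [7], [9]].
Insert 2: 2 bumps 3 from row 1; 3 bumps 7 from row 2; 7 bumps 9 from row 3; 9 starts row 4. P = [[1, 2, 5], [3], [7], [9]].
Insert 4: 4 bumps 5 from row 1; 5 appends to row 2. P = [[1, 2, 4], [3, 5], [7], [9]].
Insert 8: appended to row 1. P = [[1, 2, 4, 8], [3, 5], [7], [9]].
Insert 6: 6 bumps 8 from row 1; 8 appends to row 2. P = [[1, 2, 4, 6], [3, 5, 8], [7], [9]].
Insert 10: appended to row 1. P = [[1, 2, 4, 6, 10], [3, 5, 8], [7], [9]].

So P = [[1, 2, 4, 6, 10], [3, 5, 8], [7], [9]], Q = [[1, 2, 4, 8, 10], [3, 7, 9], [5], [6]].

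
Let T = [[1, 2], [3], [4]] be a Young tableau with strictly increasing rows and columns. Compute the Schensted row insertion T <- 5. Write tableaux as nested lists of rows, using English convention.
[[1, 2, 5], [3], [4]]

5 is larger than every entry of row 1, so it is appended to row 1. The new tableau is [[1, 2, 5], [3], [4]].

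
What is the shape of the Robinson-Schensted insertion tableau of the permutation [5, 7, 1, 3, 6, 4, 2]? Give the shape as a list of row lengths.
Row-insert each entry into an empty tableau.

After inserting 5: P = [[5]].
After inserting 7: P = [[5, 7]].
After inserting 1: P = [[1, 7], [5]].
After inserting 3: P = [[1, 3], [5, 7]].
After inserting 6: P = [[1, 3, 6], [5, 7]].
After inserting 4: P = [[1, 3, 4], [5, 6], [7]].
After inserting 2: P = [[1, 2, 4], [3, 6], [5], [7]].

The final insertion tableau P = [[1, 2, 4], [3, 6], [5], [7]] has shape [3, 2, 1, 1].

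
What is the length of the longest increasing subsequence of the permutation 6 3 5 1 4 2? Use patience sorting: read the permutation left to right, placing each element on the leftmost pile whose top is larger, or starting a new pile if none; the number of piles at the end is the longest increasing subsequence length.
2

6: new pile. tops = [6]
3: onto pile 1 (replacing 6). tops = [3]
5: new pile. tops = [3, 5]
1: onto pile 1 (replacing 3). tops = [1, 5]
4: onto pile 2 (replacing 5). tops = [1, 4]
2: onto pile 2 (replacing 4). tops = [1, 2]

2 piles, so the longest increasing subsequence has length 2.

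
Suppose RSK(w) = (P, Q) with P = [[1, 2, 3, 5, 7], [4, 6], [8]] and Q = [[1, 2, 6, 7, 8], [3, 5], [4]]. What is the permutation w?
Reverse RSK: for i = n, n-1, ..., 1, locate i in Q, remove the corresponding corner cell from P, and reverse-bump its entry up through P; the value ejected from row 1 is w(i).

So w = 4 8 6 1 2 3 5 7.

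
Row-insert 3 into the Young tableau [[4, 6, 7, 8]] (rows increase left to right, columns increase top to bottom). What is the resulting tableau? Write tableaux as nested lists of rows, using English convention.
[[3, 6, 7, 8], [4]]

In row 1, 3 replaces 4 (the leftmost entry greater than 3); 4 is bumped to row 2. 4 starts a new row 2. The new tableau is [[3, 6, 7, 8], [4]].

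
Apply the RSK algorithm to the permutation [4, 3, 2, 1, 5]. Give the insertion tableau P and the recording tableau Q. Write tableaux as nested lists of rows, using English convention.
Insert each entry of the permutation into P by Schensted row insertion, recording in Q the position of each new cell.

Insert 4: appended to row 1. P = [[4]].
Insert 3: 3 bumps 4 from row 1; 4 starts row 2. P = [[3], [4]].
Insert 2: 2 bumps 3 from row 1; 3 bumps 4 from row 2; 4 starts row 3. P = [[2], [3], [4]].
Insert 1: 1 bumps 2 from row 1; 2 bumps 3 from row 2; 3 bumps 4 from row 3; 4 starts row 4. P = [[1], [2], [3], [4]].
Insert 5: appended to row 1. P = [[1, 5], [2], [3], [4]].

So P = [[1, 5], [2], [3], [4]], Q = [[1, 5], [2], [3], [4]].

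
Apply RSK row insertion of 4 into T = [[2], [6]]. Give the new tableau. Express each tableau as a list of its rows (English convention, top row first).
[[2, 4], [6]]

4 is larger than every entry of row 1, so it is appended to row 1. The new tableau is [[2, 4], [6]].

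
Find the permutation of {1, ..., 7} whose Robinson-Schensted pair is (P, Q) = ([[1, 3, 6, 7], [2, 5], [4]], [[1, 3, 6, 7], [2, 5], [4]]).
4 2 5 1 3 6 7

Reverse the RSK construction: for i from n down to 1, find the cell of Q containing i, remove the entry at that cell from P, and reverse-bump it up through P; the value ejected from row 1 is w(i).

Step i=7: Q has 7 at row 1, column 4; remove that cell from P, ejecting 7. So w(7) = 7. P is now [[1, 3, 6], [2, 5], [4]].
Step i=6: Q has 6 at row 1, column 3; remove that cell from P, ejecting 6. So w(6) = 6. P is now [[1, 3], [2, 5], [4]].
Step i=5: Q has 5 at row 2, column 2; remove 5 from row 2 of P and reverse-bump: 5 enters row 1 and ejects 3. So w(5) = 3. P is now [[1, 5], [2], [4]].
Step i=4: Q has 4 at row 3, column 1; remove 4 from row 3 of P and reverse-bump: 4 enters row 2 and ejects 2; 2 enters row 1 and ejects 1. So w(4) = 1. P is now [[2, 5], [4]].
Step i=3: Q has 3 at row 1, column 2; remove that cell from P, ejecting 5. So w(3) = 5. P is now [[2], [4]].
Step i=2: Q has 2 at row 2, column 1; remove 4 from row 2 of P and reverse-bump: 4 enters row 1 and ejects 2. So w(2) = 2. P is now [[4]].
Step i=1: Q has 1 at row 1, column 1; remove that cell from P, ejecting 4. So w(1) = 4. P is now [].

So w = 4 2 5 1 3 6 7.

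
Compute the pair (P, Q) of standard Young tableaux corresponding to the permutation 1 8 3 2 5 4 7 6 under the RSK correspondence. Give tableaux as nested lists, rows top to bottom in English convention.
P = [[1, 2, 4, 6], [3, 5, 7], [8]], Q = [[1, 2, 5, 7], [3, 6, 8], [4]]

Insert each entry of the permutation into P by Schensted row insertion, recording in Q the position of each new cell.

Insert 1: appended to row 1. P = [[1]].
Insert 8: appended to row 1. P = [[1, 8]].
Insert 3: 3 bumps 8 from row 1; 8 starts row 2. P = [[1, 3], [8]].
Insert 2: 2 bumps 3 from row 1; 3 bumps 8 from row 2; 8 starts row 3. P = [[1, 2], [3], [8]].
Insert 5: appended to row 1. P = [[1, 2, 5], [3], [8]].
Insert 4: 4 bumps 5 from row 1; 5 appends to row 2. P = [[1, 2, 4], [3, 5], [8]].
Insert 7: appended to row 1. P = [[1, 2, 4, 7], [3, 5], [8]].
Insert 6: 6 bumps 7 from row 1; 7 appends to row 2. P = [[1, 2, 4, 6], [3, 5, 7], [8]].

So P = [[1, 2, 4, 6], [3, 5, 7], [8]], Q = [[1, 2, 5, 7], [3, 6, 8], [4]].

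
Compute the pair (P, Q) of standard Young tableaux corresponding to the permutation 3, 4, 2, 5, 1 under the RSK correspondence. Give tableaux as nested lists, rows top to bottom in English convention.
Insert each entry of the permutation into P by Schensted row insertion, recording in Q the position of each new cell.

Insert 3: appended to row 1. P = [[3]].
Insert 4: appended to row 1. P = [[3, 4]].
Insert 2: 2 bumps 3 from row 1; 3 starts row 2. P = [[2, 4], [3]].
Insert 5: appended to row 1. P = [[2, 4, 5], [3]].
Insert 1: 1 bumps 2 from row 1; 2 bumps 3 from row 2; 3 starts row 3. P = [[1, 4, 5], [2], [3]].

So P = [[1, 4, 5], [2], [3]], Q = [[1, 2, 4], [3], [5]].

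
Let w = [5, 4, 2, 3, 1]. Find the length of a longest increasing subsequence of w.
2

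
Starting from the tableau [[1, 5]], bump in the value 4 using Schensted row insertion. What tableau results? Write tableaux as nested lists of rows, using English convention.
In row 1, 4 replaces 5 (the leftmost entry greater than 4); 5 is bumped to row 2. 5 starts a new row 2. The new tableau is [[1, 4], [5]].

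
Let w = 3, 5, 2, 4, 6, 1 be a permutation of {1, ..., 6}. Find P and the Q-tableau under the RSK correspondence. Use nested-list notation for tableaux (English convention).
P = [[1, 4, 6], [2, 5], [3]], Q = [[1, 2, 5], [3, 4], [6]]

Insert each entry of the permutation into P by Schensted row insertion, recording in Q the position of each new cell.

Insert 3: appended to row 1. P = [[3]].
Insert 5: appended to row 1. P = [[3, 5]].
Insert 2: 2 bumps 3 from row 1; 3 starts row 2. P = [[2, 5], [3]].
Insert 4: 4 bumps 5 from row 1; 5 appends to row 2. P = [[2, 4], [3, 5]].
Insert 6: appended to row 1. P = [[2, 4, 6], [3, 5]].
Insert 1: 1 bumps 2 from row 1; 2 bumps 3 from row 2; 3 starts row 3. P = [[1, 4, 6], [2, 5], [3]].

So P = [[1, 4, 6], [2, 5], [3]], Q = [[1, 2, 5], [3, 4], [6]].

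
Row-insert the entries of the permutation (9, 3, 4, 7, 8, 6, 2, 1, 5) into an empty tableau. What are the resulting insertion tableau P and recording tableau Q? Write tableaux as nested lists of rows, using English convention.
Insert each entry of the permutation into P by Schensted row insertion, recording in Q the position of each new cell.

Insert 9: appended to row 1. P = [[9]].
Insert 3: 3 bumps 9 from row 1; 9 starts row 2. P = [[3], [9]].
Insert 4: appended to row 1. P = [[3, 4], [9]].
Insert 7: appended to row 1. P = [[3, 4, 7], [9]].
Insert 8: appended to row 1. P = [[3, 4, 7, 8], [9]].
Insert 6: 6 bumps 7 from row 1; 7 bumps 9 from row 2; 9 starts row 3. P = [[3, 4, 6, 8], [7], [9]].
Insert 2: 2 bumps 3 from row 1; 3 bumps 7 from row 2; 7 bumps 9 from row 3; 9 starts row 4. P = [[2, 4, 6, 8], [3], [7], [9]].
Insert 1: 1 bumps 2 from row 1; 2 bumps 3 from row 2; 3 bumps 7 from row 3; 7 bumps 9 from row 4; 9 starts row 5. P = [[1, 4, 6, 8], [2], [3], [7], [9]].
Insert 5: 5 bumps 6 from row 1; 6 appends to row 2. P = [[1, 4, 5, 8], [2, 6], [3], [7], [9]].

So P = [[1, 4, 5, 8], [2, 6], [3], [7], [9]], Q = [[1, 3, 4, 5], [2, 9], [6], [7], [8]].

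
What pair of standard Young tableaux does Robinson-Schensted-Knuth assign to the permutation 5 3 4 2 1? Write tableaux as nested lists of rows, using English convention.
P = [[1, 4], [2], [3], [5]], Q = [[1, 3], [2], [4], [5]]

Insert each entry of the permutation into P by Schensted row insertion, recording in Q the position of each new cell.

Insert 5: appended to row 1. P = [[5]].
Insert 3: 3 bumps 5 from row 1; 5 starts row 2. P = [[3], [5]].
Insert 4: appended to row 1. P = [[3, 4], [5]].
Insert 2: 2 bumps 3 from row 1; 3 bumps 5 from row 2; 5 starts row 3. P = [[2, 4], [3], [5]].
Insert 1: 1 bumps 2 from row 1; 2 bumps 3 from row 2; 3 bumps 5 from row 3; 5 starts row 4. P = [[1, 4], [2], [3], [5]].

So P = [[1, 4], [2], [3], [5]], Q = [[1, 3], [2], [4], [5]].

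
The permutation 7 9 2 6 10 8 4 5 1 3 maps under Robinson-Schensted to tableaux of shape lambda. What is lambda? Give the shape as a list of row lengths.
Row-insert each entry into an empty tableau.

After inserting 7: P = [[7]].
After inserting 9: P = [[7, 9]].
After inserting 2: P = [[2, 9], [7]].
After inserting 6: P = [[2, 6], [7, 9]].
After inserting 10: P = [[2, 6, 10], [7, 9]].
After inserting 8: P = [[2, 6, 8], [7, 9, 10]].
After inserting 4: P = [[2, 4, 8], [6, 9, 10], [7]].
After inserting 5: P = [[2, 4, 5], [6, 8, 10], [7, 9]].
After inserting 1: P = [[1, 4, 5], [2, 8, 10], [6, 9], [7]].
After inserting 3: P = [[1, 3, 5], [2, 4, 10], [6, 8], [7, 9]].

The final insertion tableau P = [[1, 3, 5], [2, 4, 10], [6, 8], [7, 9]] has shape [3, 3, 2, 2].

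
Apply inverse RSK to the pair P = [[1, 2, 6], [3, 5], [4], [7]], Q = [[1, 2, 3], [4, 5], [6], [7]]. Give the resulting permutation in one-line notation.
Reverse RSK: for i = n, n-1, ..., 1, locate i in Q, remove the corresponding corner cell from P, and reverse-bump its entry up through P; the value ejected from row 1 is w(i).

So w = 4 5 7 1 6 3 2.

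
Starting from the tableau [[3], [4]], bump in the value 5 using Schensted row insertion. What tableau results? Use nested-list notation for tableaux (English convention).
5 is larger than every entry of row 1, so it is appended to row 1. The new tableau is [[3, 5], [4]].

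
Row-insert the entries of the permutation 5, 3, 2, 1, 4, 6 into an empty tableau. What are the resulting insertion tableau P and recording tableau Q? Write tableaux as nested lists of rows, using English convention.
P = [[1, 4, 6], [2], [3], [5]], Q = [[1, 5, 6], [2], [3], [4]]

Insert each entry of the permutation into P by Schensted row insertion, recording in Q the position of each new cell.

After inserting 5: P = [[5]].
After inserting 3: P = [[3], [5]].
After inserting 2: P = [[2], [3], [5]].
After inserting 1: P = [[1], [2], [3], [5]].
After inserting 4: P = [[1, 4], [2], [3], [5]].
After inserting 6: P = [[1, 4, 6], [2], [3], [5]].

So P = [[1, 4, 6], [2], [3], [5]], Q = [[1, 5, 6], [2], [3], [4]].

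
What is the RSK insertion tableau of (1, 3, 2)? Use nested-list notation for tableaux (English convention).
Insert 1: appended to row 1. P = [[1]].
Insert 3: appended to row 1. P = [[1, 3]].
Insert 2: 2 bumps 3 from row 1; 3 starts row 2. P = [[1, 2], [3]].

So P = [[1, 2], [3]].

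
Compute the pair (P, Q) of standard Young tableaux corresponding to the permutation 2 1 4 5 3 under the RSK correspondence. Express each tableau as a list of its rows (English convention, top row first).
Insert each entry of the permutation into P by Schensted row insertion, recording in Q the position of each new cell.

After inserting 2: P = [[2]].
After inserting 1: P = [[1], [2]].
After inserting 4: P = [[1, 4], [2]].
After inserting 5: P = [[1, 4, 5], [2]].
After inserting 3: P = [[1, 3, 5], [2, 4]].

So P = [[1, 3, 5], [2, 4]], Q = [[1, 3, 4], [2, 5]].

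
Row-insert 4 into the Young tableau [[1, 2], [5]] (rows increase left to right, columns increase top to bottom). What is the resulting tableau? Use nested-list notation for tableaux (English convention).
4 is larger than every entry of row 1, so it is appended to row 1. The new tableau is [[1, 2, 4], [5]].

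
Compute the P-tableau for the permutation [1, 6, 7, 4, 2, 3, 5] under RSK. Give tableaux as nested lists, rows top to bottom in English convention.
Insert 1: appended to row 1. P = [[1]].
Insert 6: appended to row 1. P = [[1, 6]].
Insert 7: appended to row 1. P = [[1, 6, 7]].
Insert 4: 4 bumps 6 from row 1; 6 starts row 2. P = [[1, 4, 7], [6]].
Insert 2: 2 bumps 4 from row 1; 4 bumps 6 from row 2; 6 starts row 3. P = [[1, 2, 7], [4], [6]].
Insert 3: 3 bumps 7 from row 1; 7 appends to row 2. P = [[1, 2, 3], [4, 7], [6]].
Insert 5: appended to row 1. P = [[1, 2, 3, 5], [4, 7], [6]].

So P = [[1, 2, 3, 5], [4, 7], [6]].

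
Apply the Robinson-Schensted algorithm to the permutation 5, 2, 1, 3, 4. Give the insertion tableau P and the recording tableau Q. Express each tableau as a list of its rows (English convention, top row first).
P = [[1, 3, 4], [2], [5]], Q = [[1, 4, 5], [2], [3]]

Insert each entry of the permutation into P by Schensted row insertion, recording in Q the position of each new cell.

After inserting 5: P = [[5]].
After inserting 2: P = [[2], [5]].
After inserting 1: P = [[1], [2], [5]].
After inserting 3: P = [[1, 3], [2], [5]].
After inserting 4: P = [[1, 3, 4], [2], [5]].

So P = [[1, 3, 4], [2], [5]], Q = [[1, 4, 5], [2], [3]].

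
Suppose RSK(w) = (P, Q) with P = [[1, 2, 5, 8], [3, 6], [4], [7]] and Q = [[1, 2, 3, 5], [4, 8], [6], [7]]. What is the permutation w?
1 4 7 6 8 3 2 5

Reverse the RSK construction: for i from n down to 1, find the cell of Q containing i, remove the entry at that cell from P, and reverse-bump it up through P; the value ejected from row 1 is w(i).

Step i=8: Q has 8 at row 2, column 2; remove 6 from row 2 of P and reverse-bump: 6 enters row 1 and ejects 5. So w(8) = 5. P is now [[1, 2, 6, 8], [3], [4], [7]].
Step i=7: Q has 7 at row 4, column 1; remove 7 from row 4 of P and reverse-bump: 7 enters row 3 and ejects 4; 4 enters row 2 and ejects 3; 3 enters row 1 and ejects 2. So w(7) = 2. P is now [[1, 3, 6, 8], [4], [7]].
Step i=6: Q has 6 at row 3, column 1; remove 7 from row 3 of P and reverse-bump: 7 enters row 2 and ejects 4; 4 enters row 1 and ejects 3. So w(6) = 3. P is now [[1, 4, 6, 8], [7]].
Step i=5: Q has 5 at row 1, column 4; remove that cell from P, ejecting 8. So w(5) = 8. P is now [[1, 4, 6], [7]].
Step i=4: Q has 4 at row 2, column 1; remove 7 from row 2 of P and reverse-bump: 7 enters row 1 and ejects 6. So w(4) = 6. P is now [[1, 4, 7]].
Step i=3: Q has 3 at row 1, column 3; remove that cell from P, ejecting 7. So w(3) = 7. P is now [[1, 4]].
Step i=2: Q has 2 at row 1, column 2; remove that cell from P, ejecting 4. So w(2) = 4. P is now [[1]].
Step i=1: Q has 1 at row 1, column 1; remove that cell from P, ejecting 1. So w(1) = 1. P is now [].

So w = 1 4 7 6 8 3 2 5.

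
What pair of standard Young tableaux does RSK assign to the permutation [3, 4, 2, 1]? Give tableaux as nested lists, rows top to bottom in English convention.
Insert each entry of the permutation into P by Schensted row insertion, recording in Q the position of each new cell.

Insert 3: appended to row 1. P = [[3]].
Insert 4: appended to row 1. P = [[3, 4]].
Insert 2: 2 bumps 3 from row 1; 3 starts row 2. P = [[2, 4], [3]].
Insert 1: 1 bumps 2 from row 1; 2 bumps 3 from row 2; 3 starts row 3. P = [[1, 4], [2], [3]].

So P = [[1, 4], [2], [3]], Q = [[1, 2], [3], [4]].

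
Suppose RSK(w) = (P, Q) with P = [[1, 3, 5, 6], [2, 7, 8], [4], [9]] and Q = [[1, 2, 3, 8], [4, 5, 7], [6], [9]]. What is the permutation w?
Reverse the RSK construction: for i from n down to 1, find the cell of Q containing i, remove the entry at that cell from P, and reverse-bump it up through P; the value ejected from row 1 is w(i).

Step i=9: Q has 9 at row 4, column 1; remove 9 from row 4 of P and reverse-bump: 9 enters row 3 and ejects 4; 4 enters row 2 and ejects 2; 2 enters row 1 and ejects 1. So w(9) = 1. P is now [[2, 3, 5, 6], [4, 7, 8], [9]].
Step i=8: Q has 8 at row 1, column 4; remove that cell from P, ejecting 6. So w(8) = 6. P is now [[2, 3, 5], [4, 7, 8], [9]].
Step i=7: Q has 7 at row 2, column 3; remove 8 from row 2 of P and reverse-bump: 8 enters row 1 and ejects 5. So w(7) = 5. P is now [[2, 3, 8], [4, 7], [9]].
Step i=6: Q has 6 at row 3, column 1; remove 9 from row 3 of P and reverse-bump: 9 enters row 2 and ejects 7; 7 enters row 1 and ejects 3. So w(6) = 3. P is now [[2, 7, 8], [4, 9]].
Step i=5: Q has 5 at row 2, column 2; remove 9 from row 2 of P and reverse-bump: 9 enters row 1 and ejects 8. So w(5) = 8. P is now [[2, 7, 9], [4]].
Step i=4: Q has 4 at row 2, column 1; remove 4 from row 2 of P and reverse-bump: 4 enters row 1 and ejects 2. So w(4) = 2. P is now [[4, 7, 9]].
Step i=3: Q has 3 at row 1, column 3; remove that cell from P, ejecting 9. So w(3) = 9. P is now [[4, 7]].
Step i=2: Q has 2 at row 1, column 2; remove that cell from P, ejecting 7. So w(2) = 7. P is now [[4]].
Step i=1: Q has 1 at row 1, column 1; remove that cell from P, ejecting 4. So w(1) = 4. P is now [].

So w = 4 7 9 2 8 3 5 6 1.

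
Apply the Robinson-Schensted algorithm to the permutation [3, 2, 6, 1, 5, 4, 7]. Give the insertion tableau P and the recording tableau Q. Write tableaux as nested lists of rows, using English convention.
Insert each entry of the permutation into P by Schensted row insertion, recording in Q the position of each new cell.

Insert 3: appended to row 1. P = [[3]].
Insert 2: 2 bumps 3 from row 1; 3 starts row 2. P = [[2], [3]].
Insert 6: appended to row 1. P = [[2, 6], [3]].
Insert 1: 1 bumps 2 from row 1; 2 bumps 3 from row 2; 3 starts row 3. P = [[1, 6], [2], [3]].
Insert 5: 5 bumps 6 from row 1; 6 appends to row 2. P = [[1, 5], [2, 6], [3]].
Insert 4: 4 bumps 5 from row 1; 5 bumps 6 from row 2; 6 appends to row 3. P = [[1, 4], [2, 5], [3, 6]].
Insert 7: appended to row 1. P = [[1, 4, 7], [2, 5], [3, 6]].

So P = [[1, 4, 7], [2, 5], [3, 6]], Q = [[1, 3, 7], [2, 5], [4, 6]].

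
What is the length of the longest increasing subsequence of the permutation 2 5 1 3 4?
3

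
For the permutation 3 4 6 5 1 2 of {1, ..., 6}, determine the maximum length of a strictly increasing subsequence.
3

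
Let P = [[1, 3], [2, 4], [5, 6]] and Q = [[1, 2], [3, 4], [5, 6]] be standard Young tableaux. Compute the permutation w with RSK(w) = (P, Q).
Reverse RSK: for i = n, n-1, ..., 1, locate i in Q, remove the corresponding corner cell from P, and reverse-bump its entry up through P; the value ejected from row 1 is w(i).

So w = 5 6 2 4 1 3.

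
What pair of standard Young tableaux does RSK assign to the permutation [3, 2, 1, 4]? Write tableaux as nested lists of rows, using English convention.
Insert each entry of the permutation into P by Schensted row insertion, recording in Q the position of each new cell.

Insert 3: appended to row 1. P = [[3]], Q = [[1]].
Insert 2: 2 bumps 3 from row 1; 3 starts row 2. P = [[2], [3]], Q = [[1], [2]].
Insert 1: 1 bumps 2 from row 1; 2 bumps 3 from row 2; 3 starts row 3. P = [[1], [2], [3]], Q = [[1], [2], [3]].
Insert 4: appended to row 1. P = [[1, 4], [2], [3]], Q = [[1, 4], [2], [3]].

So P = [[1, 4], [2], [3]], Q = [[1, 4], [2], [3]].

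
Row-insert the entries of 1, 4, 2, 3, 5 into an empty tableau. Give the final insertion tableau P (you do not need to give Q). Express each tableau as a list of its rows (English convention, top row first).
After inserting 1: P = [[1]].
After inserting 4: P = [[1, 4]].
After inserting 2: P = [[1, 2], [4]].
After inserting 3: P = [[1, 2, 3], [4]].
After inserting 5: P = [[1, 2, 3, 5], [4]].

So P = [[1, 2, 3, 5], [4]].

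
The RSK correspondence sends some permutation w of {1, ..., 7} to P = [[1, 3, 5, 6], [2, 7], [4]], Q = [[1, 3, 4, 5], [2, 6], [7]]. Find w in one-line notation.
4 2 3 5 7 6 1

Reverse the RSK construction: for i from n down to 1, find the cell of Q containing i, remove the entry at that cell from P, and reverse-bump it up through P; the value ejected from row 1 is w(i).

Step i=7: Q has 7 at row 3, column 1; remove 4 from row 3 of P and reverse-bump: 4 enters row 2 and ejects 2; 2 enters row 1 and ejects 1. So w(7) = 1. P is now [[2, 3, 5, 6], [4, 7]].
Step i=6: Q has 6 at row 2, column 2; remove 7 from row 2 of P and reverse-bump: 7 enters row 1 and ejects 6. So w(6) = 6. P is now [[2, 3, 5, 7], [4]].
Step i=5: Q has 5 at row 1, column 4; remove that cell from P, ejecting 7. So w(5) = 7. P is now [[2, 3, 5], [4]].
Step i=4: Q has 4 at row 1, column 3; remove that cell from P, ejecting 5. So w(4) = 5. P is now [[2, 3], [4]].
Step i=3: Q has 3 at row 1, column 2; remove that cell from P, ejecting 3. So w(3) = 3. P is now [[2], [4]].
Step i=2: Q has 2 at row 2, column 1; remove 4 from row 2 of P and reverse-bump: 4 enters row 1 and ejects 2. So w(2) = 2. P is now [[4]].
Step i=1: Q has 1 at row 1, column 1; remove that cell from P, ejecting 4. So w(1) = 4. P is now [].

So w = 4 2 3 5 7 6 1.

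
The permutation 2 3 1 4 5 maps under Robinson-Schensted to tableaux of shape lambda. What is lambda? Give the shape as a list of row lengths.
[4, 1]

Row-insert each entry into an empty tableau.

After inserting 2: P = [[2]].
After inserting 3: P = [[2, 3]].
After inserting 1: P = [[1, 3], [2]].
After inserting 4: P = [[1, 3, 4], [2]].
After inserting 5: P = [[1, 3, 4, 5], [2]].

The final insertion tableau P = [[1, 3, 4, 5], [2]] has shape [4, 1].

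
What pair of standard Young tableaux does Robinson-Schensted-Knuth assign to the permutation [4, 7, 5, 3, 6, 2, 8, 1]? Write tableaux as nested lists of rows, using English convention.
Insert each entry of the permutation into P by Schensted row insertion, recording in Q the position of each new cell.

Insert 4: appended to row 1. P = [[4]], Q = [[1]].
Insert 7: appended to row 1. P = [[4, 7]], Q = [[1, 2]].
Insert 5: 5 bumps 7 from row 1; 7 starts row 2. P = [[4, 5], [7]], Q = [[1, 2], [3]].
Insert 3: 3 bumps 4 from row 1; 4 bumps 7 from row 2; 7 starts row 3. P = [[3, 5], [4], [7]], Q = [[1, 2], [3], [4]].
Insert 6: appended to row 1. P = [[3, 5, 6], [4], [7]], Q = [[1, 2, 5], [3], [4]].
Insert 2: 2 bumps 3 from row 1; 3 bumps 4 from row 2; 4 bumps 7 from row 3; 7 starts row 4. P = [[2, 5, 6], [3], [4], [7]], Q = [[1, 2, 5], [3], [4], [6]].
Insert 8: appended to row 1. P = [[2, 5, 6, 8], [3], [4], [7]], Q = [[1, 2, 5, 7], [3], [4], [6]].
Insert 1: 1 bumps 2 from row 1; 2 bumps 3 from row 2; 3 bumps 4 from row 3; 4 bumps 7 from row 4; 7 starts row 5. P = [[1, 5, 6, 8], [2], [3], [4], [7]], Q = [[1, 2, 5, 7], [3], [4], [6], [8]].

So P = [[1, 5, 6, 8], [2], [3], [4], [7]], Q = [[1, 2, 5, 7], [3], [4], [6], [8]].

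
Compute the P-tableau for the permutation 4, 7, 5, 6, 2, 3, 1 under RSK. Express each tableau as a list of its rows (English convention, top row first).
P = [[1, 3, 6], [2, 5], [4], [7]]

Insert 4: appended to row 1. P = [[4]].
Insert 7: appended to row 1. P = [[4, 7]].
Insert 5: 5 bumps 7 from row 1; 7 starts row 2. P = [[4, 5], [7]].
Insert 6: appended to row 1. P = [[4, 5, 6], [7]].
Insert 2: 2 bumps 4 from row 1; 4 bumps 7 from row 2; 7 starts row 3. P = [[2, 5, 6], [4], [7]].
Insert 3: 3 bumps 5 from row 1; 5 appends to row 2. P = [[2, 3, 6], [4, 5], [7]].
Insert 1: 1 bumps 2 from row 1; 2 bumps 4 from row 2; 4 bumps 7 from row 3; 7 starts row 4. P = [[1, 3, 6], [2, 5], [4], [7]].

So P = [[1, 3, 6], [2, 5], [4], [7]].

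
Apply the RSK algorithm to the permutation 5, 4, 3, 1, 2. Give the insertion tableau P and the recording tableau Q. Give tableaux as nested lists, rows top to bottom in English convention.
P = [[1, 2], [3], [4], [5]], Q = [[1, 5], [2], [3], [4]]

Insert each entry of the permutation into P by Schensted row insertion, recording in Q the position of each new cell.

Insert 5: appended to row 1. P = [[5]], Q = [[1]].
Insert 4: 4 bumps 5 from row 1; 5 starts row 2. P = [[4], [5]], Q = [[1], [2]].
Insert 3: 3 bumps 4 from row 1; 4 bumps 5 from row 2; 5 starts row 3. P = [[3], [4], [5]], Q = [[1], [2], [3]].
Insert 1: 1 bumps 3 from row 1; 3 bumps 4 from row 2; 4 bumps 5 from row 3; 5 starts row 4. P = [[1], [3], [4], [5]], Q = [[1], [2], [3], [4]].
Insert 2: appended to row 1. P = [[1, 2], [3], [4], [5]], Q = [[1, 5], [2], [3], [4]].

So P = [[1, 2], [3], [4], [5]], Q = [[1, 5], [2], [3], [4]].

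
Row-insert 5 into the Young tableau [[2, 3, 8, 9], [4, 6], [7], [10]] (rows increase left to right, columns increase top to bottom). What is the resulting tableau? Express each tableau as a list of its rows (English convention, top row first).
[[2, 3, 5, 9], [4, 6, 8], [7], [10]]

In row 1, 5 replaces 8 (the leftmost entry greater than 5); 8 is bumped to row 2. 8 is appended to row 2. The new tableau is [[2, 3, 5, 9], [4, 6, 8], [7], [10]].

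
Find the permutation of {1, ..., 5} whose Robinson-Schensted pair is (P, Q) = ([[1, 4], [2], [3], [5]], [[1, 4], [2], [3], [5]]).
5 3 2 4 1

Reverse the RSK construction: for i from n down to 1, find the cell of Q containing i, remove the entry at that cell from P, and reverse-bump it up through P; the value ejected from row 1 is w(i).

Step i=5: Q has 5 at row 4, column 1; remove 5 from row 4 of P and reverse-bump: 5 enters row 3 and ejects 3; 3 enters row 2 and ejects 2; 2 enters row 1 and ejects 1. So w(5) = 1. P is now [[2, 4], [3], [5]].
Step i=4: Q has 4 at row 1, column 2; remove that cell from P, ejecting 4. So w(4) = 4. P is now [[2], [3], [5]].
Step i=3: Q has 3 at row 3, column 1; remove 5 from row 3 of P and reverse-bump: 5 enters row 2 and ejects 3; 3 enters row 1 and ejects 2. So w(3) = 2. P is now [[3], [5]].
Step i=2: Q has 2 at row 2, column 1; remove 5 from row 2 of P and reverse-bump: 5 enters row 1 and ejects 3. So w(2) = 3. P is now [[5]].
Step i=1: Q has 1 at row 1, column 1; remove that cell from P, ejecting 5. So w(1) = 5. P is now [].

So w = 5 3 2 4 1.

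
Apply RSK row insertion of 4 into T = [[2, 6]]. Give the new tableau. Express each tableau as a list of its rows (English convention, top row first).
[[2, 4], [6]]

In row 1, 4 replaces 6 (the leftmost entry greater than 4); 6 is bumped to row 2. 6 starts a new row 2. The new tableau is [[2, 4], [6]].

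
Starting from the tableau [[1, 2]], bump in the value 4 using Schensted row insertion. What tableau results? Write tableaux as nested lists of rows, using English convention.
4 is larger than every entry of row 1, so it is appended to row 1. The new tableau is [[1, 2, 4]].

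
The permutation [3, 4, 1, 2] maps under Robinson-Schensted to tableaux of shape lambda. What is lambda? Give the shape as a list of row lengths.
[2, 2]

RSK row insertion gives P = [[1, 2], [3, 4]], which has shape [2, 2].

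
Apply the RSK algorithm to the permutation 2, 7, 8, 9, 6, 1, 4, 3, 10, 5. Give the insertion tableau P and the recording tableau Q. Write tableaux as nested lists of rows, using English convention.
Insert each entry of the permutation into P by Schensted row insertion, recording in Q the position of each new cell.

Insert 2: appended to row 1. P = [[2]].
Insert 7: appended to row 1. P = [[2, 7]].
Insert 8: appended to row 1. P = [[2, 7, 8]].
Insert 9: appended to row 1. P = [[2, 7, 8, 9]].
Insert 6: 6 bumps 7 from row 1; 7 starts row 2. P = [[2, 6, 8, 9], [7]].
Insert 1: 1 bumps 2 from row 1; 2 bumps 7 from row 2; 7 starts row 3. P = [[1, 6, 8, 9], [2], [7]].
Insert 4: 4 bumps 6 from row 1; 6 appends to row 2. P = [[1, 4, 8, 9], [2, 6], [7]].
Insert 3: 3 bumps 4 from row 1; 4 bumps 6 from row 2; 6 bumps 7 from row 3; 7 starts row 4. P = [[1, 3, 8, 9], [2, 4], [6], [7]].
Insert 10: appended to row 1. P = [[1, 3, 8, 9, 10], [2, 4], [6], [7]].
Insert 5: 5 bumps 8 from row 1; 8 appends to row 2. P = [[1, 3, 5, 9, 10], [2, 4, 8], [6], [7]].

So P = [[1, 3, 5, 9, 10], [2, 4, 8], [6], [7]], Q = [[1, 2, 3, 4, 9], [5, 7, 10], [6], [8]].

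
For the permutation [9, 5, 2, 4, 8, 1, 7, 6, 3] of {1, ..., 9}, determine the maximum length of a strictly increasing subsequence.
3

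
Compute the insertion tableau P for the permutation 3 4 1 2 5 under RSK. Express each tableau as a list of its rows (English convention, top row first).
Insert 3: appended to row 1. P = [[3]].
Insert 4: appended to row 1. P = [[3, 4]].
Insert 1: 1 bumps 3 from row 1; 3 starts row 2. P = [[1, 4], [3]].
Insert 2: 2 bumps 4 from row 1; 4 appends to row 2. P = [[1, 2], [3, 4]].
Insert 5: appended to row 1. P = [[1, 2, 5], [3, 4]].

So P = [[1, 2, 5], [3, 4]].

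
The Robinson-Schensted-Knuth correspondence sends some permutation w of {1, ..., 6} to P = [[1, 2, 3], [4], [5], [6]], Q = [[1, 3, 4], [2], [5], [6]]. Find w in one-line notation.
6 1 2 5 4 3

Reverse RSK: for i = n, n-1, ..., 1, locate i in Q, remove the corresponding corner cell from P, and reverse-bump its entry up through P; the value ejected from row 1 is w(i).

So w = 6 1 2 5 4 3.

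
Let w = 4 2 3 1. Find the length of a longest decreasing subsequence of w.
3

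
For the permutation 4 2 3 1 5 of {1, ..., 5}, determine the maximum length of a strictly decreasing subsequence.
3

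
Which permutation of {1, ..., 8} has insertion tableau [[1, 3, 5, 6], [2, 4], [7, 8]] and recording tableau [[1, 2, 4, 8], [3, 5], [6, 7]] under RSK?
Reverse the RSK construction: for i from n down to 1, find the cell of Q containing i, remove the entry at that cell from P, and reverse-bump it up through P; the value ejected from row 1 is w(i).

Step i=8: Q has 8 at row 1, column 4; remove that cell from P, ejecting 6. So w(8) = 6. P is now [[1, 3, 5], [2, 4], [7, 8]].
Step i=7: Q has 7 at row 3, column 2; remove 8 from row 3 of P and reverse-bump: 8 enters row 2 and ejects 4; 4 enters row 1 and ejects 3. So w(7) = 3. P is now [[1, 4, 5], [2, 8], [7]].
Step i=6: Q has 6 at row 3, column 1; remove 7 from row 3 of P and reverse-bump: 7 enters row 2 and ejects 2; 2 enters row 1 and ejects 1. So w(6) = 1. P is now [[2, 4, 5], [7, 8]].
Step i=5: Q has 5 at row 2, column 2; remove 8 from row 2 of P and reverse-bump: 8 enters row 1 and ejects 5. So w(5) = 5. P is now [[2, 4, 8], [7]].
Step i=4: Q has 4 at row 1, column 3; remove that cell from P, ejecting 8. So w(4) = 8. P is now [[2, 4], [7]].
Step i=3: Q has 3 at row 2, column 1; remove 7 from row 2 of P and reverse-bump: 7 enters row 1 and ejects 4. So w(3) = 4. P is now [[2, 7]].
Step i=2: Q has 2 at row 1, column 2; remove that cell from P, ejecting 7. So w(2) = 7. P is now [[2]].
Step i=1: Q has 1 at row 1, column 1; remove that cell from P, ejecting 2. So w(1) = 2. P is now [].

So w = 2 7 4 8 5 1 3 6.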